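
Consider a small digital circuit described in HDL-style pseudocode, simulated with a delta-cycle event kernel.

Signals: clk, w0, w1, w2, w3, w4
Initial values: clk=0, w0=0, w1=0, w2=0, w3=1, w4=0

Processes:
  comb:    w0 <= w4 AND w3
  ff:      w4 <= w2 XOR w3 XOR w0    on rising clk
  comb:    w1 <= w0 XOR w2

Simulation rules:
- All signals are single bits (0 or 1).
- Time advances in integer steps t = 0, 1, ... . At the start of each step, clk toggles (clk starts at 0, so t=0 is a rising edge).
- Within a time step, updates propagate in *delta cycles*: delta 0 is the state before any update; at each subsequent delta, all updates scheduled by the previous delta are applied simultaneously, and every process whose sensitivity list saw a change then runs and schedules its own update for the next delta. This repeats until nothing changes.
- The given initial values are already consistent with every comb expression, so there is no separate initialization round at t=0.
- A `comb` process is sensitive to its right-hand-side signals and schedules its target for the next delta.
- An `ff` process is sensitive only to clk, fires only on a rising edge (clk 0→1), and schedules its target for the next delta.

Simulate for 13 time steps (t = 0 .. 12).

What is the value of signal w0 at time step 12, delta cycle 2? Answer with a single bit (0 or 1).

t=0 Δ0: w2=0 w1=0 clk=0 w4=0 w3=1 w0=0
  Δ1: clk:0→1
  Δ2: w4:0→1
  Δ3: w0:0→1
  Δ4: w1:0→1
  (4Δ to stable)
t=1 Δ0: w2=0 w1=1 clk=1 w4=1 w3=1 w0=1
  Δ1: clk:1→0
  (1Δ to stable)
t=2 Δ0: w2=0 w1=1 clk=0 w4=1 w3=1 w0=1
  Δ1: clk:0→1
  Δ2: w4:1→0
  Δ3: w0:1→0
  Δ4: w1:1→0
  (4Δ to stable)
t=3 Δ0: w2=0 w1=0 clk=1 w4=0 w3=1 w0=0
  Δ1: clk:1→0
  (1Δ to stable)
t=4 Δ0: w2=0 w1=0 clk=0 w4=0 w3=1 w0=0
  Δ1: clk:0→1
  Δ2: w4:0→1
  Δ3: w0:0→1
  Δ4: w1:0→1
  (4Δ to stable)
t=5 Δ0: w2=0 w1=1 clk=1 w4=1 w3=1 w0=1
  Δ1: clk:1→0
  (1Δ to stable)
t=6 Δ0: w2=0 w1=1 clk=0 w4=1 w3=1 w0=1
  Δ1: clk:0→1
  Δ2: w4:1→0
  Δ3: w0:1→0
  Δ4: w1:1→0
  (4Δ to stable)
t=7 Δ0: w2=0 w1=0 clk=1 w4=0 w3=1 w0=0
  Δ1: clk:1→0
  (1Δ to stable)
t=8 Δ0: w2=0 w1=0 clk=0 w4=0 w3=1 w0=0
  Δ1: clk:0→1
  Δ2: w4:0→1
  Δ3: w0:0→1
  Δ4: w1:0→1
  (4Δ to stable)
t=9 Δ0: w2=0 w1=1 clk=1 w4=1 w3=1 w0=1
  Δ1: clk:1→0
  (1Δ to stable)
t=10 Δ0: w2=0 w1=1 clk=0 w4=1 w3=1 w0=1
  Δ1: clk:0→1
  Δ2: w4:1→0
  Δ3: w0:1→0
  Δ4: w1:1→0
  (4Δ to stable)
t=11 Δ0: w2=0 w1=0 clk=1 w4=0 w3=1 w0=0
  Δ1: clk:1→0
  (1Δ to stable)
t=12 Δ0: w2=0 w1=0 clk=0 w4=0 w3=1 w0=0
  Δ1: clk:0→1
  Δ2: w4:0→1
  Δ3: w0:0→1
  Δ4: w1:0→1
  (4Δ to stable)

0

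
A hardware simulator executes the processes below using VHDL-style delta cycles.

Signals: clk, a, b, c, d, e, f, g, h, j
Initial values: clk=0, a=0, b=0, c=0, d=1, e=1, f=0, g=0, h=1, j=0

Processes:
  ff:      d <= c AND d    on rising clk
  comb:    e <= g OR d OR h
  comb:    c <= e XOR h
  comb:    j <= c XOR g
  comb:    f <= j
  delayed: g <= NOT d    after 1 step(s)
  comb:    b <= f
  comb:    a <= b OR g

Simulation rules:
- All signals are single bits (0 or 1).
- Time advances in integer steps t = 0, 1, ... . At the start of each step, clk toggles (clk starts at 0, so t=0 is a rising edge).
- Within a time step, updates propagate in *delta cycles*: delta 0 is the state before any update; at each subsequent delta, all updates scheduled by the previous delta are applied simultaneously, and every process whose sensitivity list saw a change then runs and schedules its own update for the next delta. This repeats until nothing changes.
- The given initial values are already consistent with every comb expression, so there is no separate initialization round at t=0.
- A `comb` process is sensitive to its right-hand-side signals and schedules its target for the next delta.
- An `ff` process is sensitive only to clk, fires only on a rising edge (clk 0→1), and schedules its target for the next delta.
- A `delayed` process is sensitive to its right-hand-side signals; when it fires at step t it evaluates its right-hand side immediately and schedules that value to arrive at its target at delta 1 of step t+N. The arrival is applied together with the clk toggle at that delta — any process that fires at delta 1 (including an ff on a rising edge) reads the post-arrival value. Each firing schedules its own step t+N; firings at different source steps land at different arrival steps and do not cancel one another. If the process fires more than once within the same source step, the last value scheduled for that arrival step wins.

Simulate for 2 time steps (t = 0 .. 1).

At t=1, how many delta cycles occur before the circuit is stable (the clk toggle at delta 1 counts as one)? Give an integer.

4

t=0 Δ0: clk=0 c=0 f=0 j=0 h=1 d=1 b=0 a=0 g=0 e=1
  Δ1: clk:0→1
  Δ2: d:1→0
  (2Δ to stable)
t=1 Δ0: clk=1 c=0 f=0 j=0 h=1 d=0 b=0 a=0 g=0 e=1
  Δ1: clk:1→0, g:0→1
  Δ2: j:0→1, a:0→1
  Δ3: f:0→1
  Δ4: b:0→1
  (4Δ to stable)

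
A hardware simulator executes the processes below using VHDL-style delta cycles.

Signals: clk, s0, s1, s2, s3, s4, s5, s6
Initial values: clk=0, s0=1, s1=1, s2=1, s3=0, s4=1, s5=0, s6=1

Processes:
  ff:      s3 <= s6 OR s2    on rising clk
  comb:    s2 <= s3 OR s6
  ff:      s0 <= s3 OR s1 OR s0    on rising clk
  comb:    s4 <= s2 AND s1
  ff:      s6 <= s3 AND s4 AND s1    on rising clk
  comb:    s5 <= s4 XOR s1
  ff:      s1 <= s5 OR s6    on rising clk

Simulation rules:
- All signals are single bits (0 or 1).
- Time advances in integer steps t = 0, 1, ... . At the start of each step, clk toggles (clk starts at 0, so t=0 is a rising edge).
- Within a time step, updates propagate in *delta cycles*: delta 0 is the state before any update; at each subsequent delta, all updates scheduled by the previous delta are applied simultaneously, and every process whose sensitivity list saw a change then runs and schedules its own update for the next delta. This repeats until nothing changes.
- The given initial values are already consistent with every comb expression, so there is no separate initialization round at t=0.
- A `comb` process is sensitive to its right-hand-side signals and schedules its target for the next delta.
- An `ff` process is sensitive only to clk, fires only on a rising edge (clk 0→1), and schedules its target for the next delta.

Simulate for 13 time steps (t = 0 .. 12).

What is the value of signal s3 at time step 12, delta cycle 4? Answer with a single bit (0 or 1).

1

[bits: s4,s3,s2,s5,s6,s1,s0,clk]
t=0: Δ0=10101110 Δ1=10101111 Δ2=11100111 | 2Δ
t=1: Δ0=11100111 Δ1=11100110 | 1Δ
t=2: Δ0=11100110 Δ1=11100111 Δ2=11101011 Δ3=01111011 Δ4=01101011 | 4Δ
t=3: Δ0=01101011 Δ1=01101010 | 1Δ
t=4: Δ0=01101010 Δ1=01101011 Δ2=01100111 Δ3=11110111 Δ4=11100111 | 4Δ
t=5: Δ0=11100111 Δ1=11100110 | 1Δ
t=6: Δ0=11100110 Δ1=11100111 Δ2=11101011 Δ3=01111011 Δ4=01101011 | 4Δ
t=7: Δ0=01101011 Δ1=01101010 | 1Δ
t=8: Δ0=01101010 Δ1=01101011 Δ2=01100111 Δ3=11110111 Δ4=11100111 | 4Δ
t=9: Δ0=11100111 Δ1=11100110 | 1Δ
t=10: Δ0=11100110 Δ1=11100111 Δ2=11101011 Δ3=01111011 Δ4=01101011 | 4Δ
t=11: Δ0=01101011 Δ1=01101010 | 1Δ
t=12: Δ0=01101010 Δ1=01101011 Δ2=01100111 Δ3=11110111 Δ4=11100111 | 4Δ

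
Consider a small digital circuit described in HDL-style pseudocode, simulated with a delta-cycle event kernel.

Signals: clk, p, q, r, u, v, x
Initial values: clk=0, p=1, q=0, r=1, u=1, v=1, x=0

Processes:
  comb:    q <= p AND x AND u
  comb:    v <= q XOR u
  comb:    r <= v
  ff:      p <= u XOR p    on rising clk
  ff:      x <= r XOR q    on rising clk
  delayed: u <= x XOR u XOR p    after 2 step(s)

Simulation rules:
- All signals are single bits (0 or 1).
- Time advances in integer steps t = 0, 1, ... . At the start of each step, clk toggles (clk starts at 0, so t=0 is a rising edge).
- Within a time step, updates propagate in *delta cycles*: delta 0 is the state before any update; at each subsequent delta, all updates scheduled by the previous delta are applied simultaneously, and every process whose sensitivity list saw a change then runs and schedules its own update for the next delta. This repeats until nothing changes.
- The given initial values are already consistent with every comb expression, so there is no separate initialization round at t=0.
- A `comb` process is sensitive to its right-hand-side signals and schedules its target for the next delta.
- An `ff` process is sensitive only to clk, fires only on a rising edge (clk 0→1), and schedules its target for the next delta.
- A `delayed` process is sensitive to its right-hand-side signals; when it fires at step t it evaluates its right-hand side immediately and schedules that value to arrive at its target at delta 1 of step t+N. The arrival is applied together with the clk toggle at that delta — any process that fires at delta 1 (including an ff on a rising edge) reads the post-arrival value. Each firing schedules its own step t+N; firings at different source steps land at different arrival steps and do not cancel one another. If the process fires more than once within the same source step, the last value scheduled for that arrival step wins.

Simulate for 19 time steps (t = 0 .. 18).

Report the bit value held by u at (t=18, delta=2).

1

t0.Δ0 r=1 x=0 p=1 u=1 v=1 q=0 clk=0
t0.Δ1 r=1 x=0 p=1 u=1 v=1 q=0 clk=1
t0.Δ2 r=1 x=1 p=0 u=1 v=1 q=0 clk=1
t1.Δ0 r=1 x=1 p=0 u=1 v=1 q=0 clk=1
t1.Δ1 r=1 x=1 p=0 u=1 v=1 q=0 clk=0
t2.Δ0 r=1 x=1 p=0 u=1 v=1 q=0 clk=0
t2.Δ1 r=1 x=1 p=0 u=0 v=1 q=0 clk=1
t2.Δ2 r=1 x=1 p=0 u=0 v=0 q=0 clk=1
t2.Δ3 r=0 x=1 p=0 u=0 v=0 q=0 clk=1
t3.Δ0 r=0 x=1 p=0 u=0 v=0 q=0 clk=1
t3.Δ1 r=0 x=1 p=0 u=0 v=0 q=0 clk=0
t4.Δ0 r=0 x=1 p=0 u=0 v=0 q=0 clk=0
t4.Δ1 r=0 x=1 p=0 u=1 v=0 q=0 clk=1
t4.Δ2 r=0 x=0 p=1 u=1 v=1 q=0 clk=1
t4.Δ3 r=1 x=0 p=1 u=1 v=1 q=0 clk=1
t5.Δ0 r=1 x=0 p=1 u=1 v=1 q=0 clk=1
t5.Δ1 r=1 x=0 p=1 u=1 v=1 q=0 clk=0
t6.Δ0 r=1 x=0 p=1 u=1 v=1 q=0 clk=0
t6.Δ1 r=1 x=0 p=1 u=0 v=1 q=0 clk=1
t6.Δ2 r=1 x=1 p=1 u=0 v=0 q=0 clk=1
t6.Δ3 r=0 x=1 p=1 u=0 v=0 q=0 clk=1
t7.Δ0 r=0 x=1 p=1 u=0 v=0 q=0 clk=1
t7.Δ1 r=0 x=1 p=1 u=0 v=0 q=0 clk=0
t8.Δ0 r=0 x=1 p=1 u=0 v=0 q=0 clk=0
t8.Δ1 r=0 x=1 p=1 u=0 v=0 q=0 clk=1
t8.Δ2 r=0 x=0 p=1 u=0 v=0 q=0 clk=1
t9.Δ0 r=0 x=0 p=1 u=0 v=0 q=0 clk=1
t9.Δ1 r=0 x=0 p=1 u=0 v=0 q=0 clk=0
t10.Δ0 r=0 x=0 p=1 u=0 v=0 q=0 clk=0
t10.Δ1 r=0 x=0 p=1 u=1 v=0 q=0 clk=1
t10.Δ2 r=0 x=0 p=0 u=1 v=1 q=0 clk=1
t10.Δ3 r=1 x=0 p=0 u=1 v=1 q=0 clk=1
t11.Δ0 r=1 x=0 p=0 u=1 v=1 q=0 clk=1
t11.Δ1 r=1 x=0 p=0 u=1 v=1 q=0 clk=0
t12.Δ0 r=1 x=0 p=0 u=1 v=1 q=0 clk=0
t12.Δ1 r=1 x=0 p=0 u=1 v=1 q=0 clk=1
t12.Δ2 r=1 x=1 p=1 u=1 v=1 q=0 clk=1
t12.Δ3 r=1 x=1 p=1 u=1 v=1 q=1 clk=1
t12.Δ4 r=1 x=1 p=1 u=1 v=0 q=1 clk=1
t12.Δ5 r=0 x=1 p=1 u=1 v=0 q=1 clk=1
t13.Δ0 r=0 x=1 p=1 u=1 v=0 q=1 clk=1
t13.Δ1 r=0 x=1 p=1 u=1 v=0 q=1 clk=0
t14.Δ0 r=0 x=1 p=1 u=1 v=0 q=1 clk=0
t14.Δ1 r=0 x=1 p=1 u=1 v=0 q=1 clk=1
t14.Δ2 r=0 x=1 p=0 u=1 v=0 q=1 clk=1
t14.Δ3 r=0 x=1 p=0 u=1 v=0 q=0 clk=1
t14.Δ4 r=0 x=1 p=0 u=1 v=1 q=0 clk=1
t14.Δ5 r=1 x=1 p=0 u=1 v=1 q=0 clk=1
t15.Δ0 r=1 x=1 p=0 u=1 v=1 q=0 clk=1
t15.Δ1 r=1 x=1 p=0 u=1 v=1 q=0 clk=0
t16.Δ0 r=1 x=1 p=0 u=1 v=1 q=0 clk=0
t16.Δ1 r=1 x=1 p=0 u=0 v=1 q=0 clk=1
t16.Δ2 r=1 x=1 p=0 u=0 v=0 q=0 clk=1
t16.Δ3 r=0 x=1 p=0 u=0 v=0 q=0 clk=1
t17.Δ0 r=0 x=1 p=0 u=0 v=0 q=0 clk=1
t17.Δ1 r=0 x=1 p=0 u=0 v=0 q=0 clk=0
t18.Δ0 r=0 x=1 p=0 u=0 v=0 q=0 clk=0
t18.Δ1 r=0 x=1 p=0 u=1 v=0 q=0 clk=1
t18.Δ2 r=0 x=0 p=1 u=1 v=1 q=0 clk=1
t18.Δ3 r=1 x=0 p=1 u=1 v=1 q=0 clk=1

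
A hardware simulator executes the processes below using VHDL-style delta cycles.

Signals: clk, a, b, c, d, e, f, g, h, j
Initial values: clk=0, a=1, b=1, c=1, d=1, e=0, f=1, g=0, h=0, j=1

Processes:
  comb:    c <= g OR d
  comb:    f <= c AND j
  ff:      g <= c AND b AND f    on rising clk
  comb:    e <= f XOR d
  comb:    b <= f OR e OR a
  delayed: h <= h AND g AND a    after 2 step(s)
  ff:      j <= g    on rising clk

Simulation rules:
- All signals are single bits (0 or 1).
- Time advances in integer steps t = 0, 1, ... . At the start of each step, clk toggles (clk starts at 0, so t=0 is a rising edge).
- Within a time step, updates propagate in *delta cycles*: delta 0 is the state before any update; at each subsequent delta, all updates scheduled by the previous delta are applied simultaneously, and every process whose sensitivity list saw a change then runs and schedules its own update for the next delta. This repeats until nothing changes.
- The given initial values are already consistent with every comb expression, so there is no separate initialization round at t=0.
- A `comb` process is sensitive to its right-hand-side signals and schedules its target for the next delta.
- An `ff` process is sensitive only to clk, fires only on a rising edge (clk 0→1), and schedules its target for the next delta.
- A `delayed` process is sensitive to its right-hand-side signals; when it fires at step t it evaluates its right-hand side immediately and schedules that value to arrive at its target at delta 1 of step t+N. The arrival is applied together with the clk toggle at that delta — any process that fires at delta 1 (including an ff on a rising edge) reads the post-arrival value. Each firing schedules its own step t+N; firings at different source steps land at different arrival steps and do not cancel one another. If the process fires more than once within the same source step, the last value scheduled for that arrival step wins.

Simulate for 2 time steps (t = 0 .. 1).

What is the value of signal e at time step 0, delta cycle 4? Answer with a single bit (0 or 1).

1

t0.Δ0 b=1 j=1 g=0 h=0 c=1 d=1 f=1 e=0 a=1 clk=0
t0.Δ1 b=1 j=1 g=0 h=0 c=1 d=1 f=1 e=0 a=1 clk=1
t0.Δ2 b=1 j=0 g=1 h=0 c=1 d=1 f=1 e=0 a=1 clk=1
t0.Δ3 b=1 j=0 g=1 h=0 c=1 d=1 f=0 e=0 a=1 clk=1
t0.Δ4 b=1 j=0 g=1 h=0 c=1 d=1 f=0 e=1 a=1 clk=1
t1.Δ0 b=1 j=0 g=1 h=0 c=1 d=1 f=0 e=1 a=1 clk=1
t1.Δ1 b=1 j=0 g=1 h=0 c=1 d=1 f=0 e=1 a=1 clk=0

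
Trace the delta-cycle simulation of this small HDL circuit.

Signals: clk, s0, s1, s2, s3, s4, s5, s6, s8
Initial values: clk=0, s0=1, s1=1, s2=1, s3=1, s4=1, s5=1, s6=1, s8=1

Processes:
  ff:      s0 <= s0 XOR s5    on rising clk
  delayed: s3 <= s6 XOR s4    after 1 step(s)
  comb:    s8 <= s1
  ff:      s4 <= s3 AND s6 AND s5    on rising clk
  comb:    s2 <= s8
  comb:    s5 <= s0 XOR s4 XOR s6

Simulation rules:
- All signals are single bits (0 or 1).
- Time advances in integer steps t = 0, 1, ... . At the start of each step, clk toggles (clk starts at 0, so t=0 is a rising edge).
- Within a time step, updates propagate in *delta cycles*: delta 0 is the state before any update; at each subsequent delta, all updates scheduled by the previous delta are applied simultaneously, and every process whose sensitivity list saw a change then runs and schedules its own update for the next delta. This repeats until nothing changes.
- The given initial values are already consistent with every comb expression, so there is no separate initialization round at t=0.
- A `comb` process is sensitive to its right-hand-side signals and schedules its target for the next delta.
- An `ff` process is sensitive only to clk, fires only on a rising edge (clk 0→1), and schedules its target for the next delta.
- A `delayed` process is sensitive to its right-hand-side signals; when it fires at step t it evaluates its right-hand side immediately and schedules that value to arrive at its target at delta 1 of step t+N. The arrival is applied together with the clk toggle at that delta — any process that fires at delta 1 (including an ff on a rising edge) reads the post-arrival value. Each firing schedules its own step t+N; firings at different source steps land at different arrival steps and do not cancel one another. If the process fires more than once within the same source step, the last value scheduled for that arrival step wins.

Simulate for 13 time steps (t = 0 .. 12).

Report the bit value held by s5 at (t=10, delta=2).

1

[bits: s5,s2,s6,s1,s3,s8,s0,s4,clk]
t=0: Δ0=111111110 Δ1=111111111 Δ2=111111011 Δ3=011111011 | 3Δ
t=1: Δ0=011111011 Δ1=011111010 | 1Δ
t=2: Δ0=011111010 Δ1=011111011 Δ2=011111001 Δ3=111111001 | 3Δ
t=3: Δ0=111111001 Δ1=111111000 | 1Δ
t=4: Δ0=111111000 Δ1=111111001 Δ2=111111111 | 2Δ
t=5: Δ0=111111111 Δ1=111101110 | 1Δ
t=6: Δ0=111101110 Δ1=111101111 Δ2=111101001 | 2Δ
t=7: Δ0=111101001 Δ1=111111000 | 1Δ
t=8: Δ0=111111000 Δ1=111111001 Δ2=111111111 | 2Δ
t=9: Δ0=111111111 Δ1=111101110 | 1Δ
t=10: Δ0=111101110 Δ1=111101111 Δ2=111101001 | 2Δ
t=11: Δ0=111101001 Δ1=111111000 | 1Δ
t=12: Δ0=111111000 Δ1=111111001 Δ2=111111111 | 2Δ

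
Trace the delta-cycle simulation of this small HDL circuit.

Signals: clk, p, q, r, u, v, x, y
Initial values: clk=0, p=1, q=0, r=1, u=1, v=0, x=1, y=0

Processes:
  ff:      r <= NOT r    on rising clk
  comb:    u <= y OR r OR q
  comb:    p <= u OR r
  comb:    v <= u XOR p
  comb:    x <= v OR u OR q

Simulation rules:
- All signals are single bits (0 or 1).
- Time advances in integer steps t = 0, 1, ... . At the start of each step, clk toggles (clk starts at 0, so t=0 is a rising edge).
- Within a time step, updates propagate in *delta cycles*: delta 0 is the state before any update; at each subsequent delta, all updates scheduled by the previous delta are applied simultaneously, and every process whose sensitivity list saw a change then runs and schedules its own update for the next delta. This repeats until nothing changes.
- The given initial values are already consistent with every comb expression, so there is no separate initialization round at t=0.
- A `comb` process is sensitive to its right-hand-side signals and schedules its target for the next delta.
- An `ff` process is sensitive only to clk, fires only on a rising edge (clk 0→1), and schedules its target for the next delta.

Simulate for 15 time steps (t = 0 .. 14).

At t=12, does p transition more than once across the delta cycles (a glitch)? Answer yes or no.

no

t0.Δ0 r=1 q=0 y=0 x=1 clk=0 u=1 v=0 p=1
t0.Δ1 r=1 q=0 y=0 x=1 clk=1 u=1 v=0 p=1
t0.Δ2 r=0 q=0 y=0 x=1 clk=1 u=1 v=0 p=1
t0.Δ3 r=0 q=0 y=0 x=1 clk=1 u=0 v=0 p=1
t0.Δ4 r=0 q=0 y=0 x=0 clk=1 u=0 v=1 p=0
t0.Δ5 r=0 q=0 y=0 x=1 clk=1 u=0 v=0 p=0
t0.Δ6 r=0 q=0 y=0 x=0 clk=1 u=0 v=0 p=0
t1.Δ0 r=0 q=0 y=0 x=0 clk=1 u=0 v=0 p=0
t1.Δ1 r=0 q=0 y=0 x=0 clk=0 u=0 v=0 p=0
t2.Δ0 r=0 q=0 y=0 x=0 clk=0 u=0 v=0 p=0
t2.Δ1 r=0 q=0 y=0 x=0 clk=1 u=0 v=0 p=0
t2.Δ2 r=1 q=0 y=0 x=0 clk=1 u=0 v=0 p=0
t2.Δ3 r=1 q=0 y=0 x=0 clk=1 u=1 v=0 p=1
t2.Δ4 r=1 q=0 y=0 x=1 clk=1 u=1 v=0 p=1
t3.Δ0 r=1 q=0 y=0 x=1 clk=1 u=1 v=0 p=1
t3.Δ1 r=1 q=0 y=0 x=1 clk=0 u=1 v=0 p=1
t4.Δ0 r=1 q=0 y=0 x=1 clk=0 u=1 v=0 p=1
t4.Δ1 r=1 q=0 y=0 x=1 clk=1 u=1 v=0 p=1
t4.Δ2 r=0 q=0 y=0 x=1 clk=1 u=1 v=0 p=1
t4.Δ3 r=0 q=0 y=0 x=1 clk=1 u=0 v=0 p=1
t4.Δ4 r=0 q=0 y=0 x=0 clk=1 u=0 v=1 p=0
t4.Δ5 r=0 q=0 y=0 x=1 clk=1 u=0 v=0 p=0
t4.Δ6 r=0 q=0 y=0 x=0 clk=1 u=0 v=0 p=0
t5.Δ0 r=0 q=0 y=0 x=0 clk=1 u=0 v=0 p=0
t5.Δ1 r=0 q=0 y=0 x=0 clk=0 u=0 v=0 p=0
t6.Δ0 r=0 q=0 y=0 x=0 clk=0 u=0 v=0 p=0
t6.Δ1 r=0 q=0 y=0 x=0 clk=1 u=0 v=0 p=0
t6.Δ2 r=1 q=0 y=0 x=0 clk=1 u=0 v=0 p=0
t6.Δ3 r=1 q=0 y=0 x=0 clk=1 u=1 v=0 p=1
t6.Δ4 r=1 q=0 y=0 x=1 clk=1 u=1 v=0 p=1
t7.Δ0 r=1 q=0 y=0 x=1 clk=1 u=1 v=0 p=1
t7.Δ1 r=1 q=0 y=0 x=1 clk=0 u=1 v=0 p=1
t8.Δ0 r=1 q=0 y=0 x=1 clk=0 u=1 v=0 p=1
t8.Δ1 r=1 q=0 y=0 x=1 clk=1 u=1 v=0 p=1
t8.Δ2 r=0 q=0 y=0 x=1 clk=1 u=1 v=0 p=1
t8.Δ3 r=0 q=0 y=0 x=1 clk=1 u=0 v=0 p=1
t8.Δ4 r=0 q=0 y=0 x=0 clk=1 u=0 v=1 p=0
t8.Δ5 r=0 q=0 y=0 x=1 clk=1 u=0 v=0 p=0
t8.Δ6 r=0 q=0 y=0 x=0 clk=1 u=0 v=0 p=0
t9.Δ0 r=0 q=0 y=0 x=0 clk=1 u=0 v=0 p=0
t9.Δ1 r=0 q=0 y=0 x=0 clk=0 u=0 v=0 p=0
t10.Δ0 r=0 q=0 y=0 x=0 clk=0 u=0 v=0 p=0
t10.Δ1 r=0 q=0 y=0 x=0 clk=1 u=0 v=0 p=0
t10.Δ2 r=1 q=0 y=0 x=0 clk=1 u=0 v=0 p=0
t10.Δ3 r=1 q=0 y=0 x=0 clk=1 u=1 v=0 p=1
t10.Δ4 r=1 q=0 y=0 x=1 clk=1 u=1 v=0 p=1
t11.Δ0 r=1 q=0 y=0 x=1 clk=1 u=1 v=0 p=1
t11.Δ1 r=1 q=0 y=0 x=1 clk=0 u=1 v=0 p=1
t12.Δ0 r=1 q=0 y=0 x=1 clk=0 u=1 v=0 p=1
t12.Δ1 r=1 q=0 y=0 x=1 clk=1 u=1 v=0 p=1
t12.Δ2 r=0 q=0 y=0 x=1 clk=1 u=1 v=0 p=1
t12.Δ3 r=0 q=0 y=0 x=1 clk=1 u=0 v=0 p=1
t12.Δ4 r=0 q=0 y=0 x=0 clk=1 u=0 v=1 p=0
t12.Δ5 r=0 q=0 y=0 x=1 clk=1 u=0 v=0 p=0
t12.Δ6 r=0 q=0 y=0 x=0 clk=1 u=0 v=0 p=0
t13.Δ0 r=0 q=0 y=0 x=0 clk=1 u=0 v=0 p=0
t13.Δ1 r=0 q=0 y=0 x=0 clk=0 u=0 v=0 p=0
t14.Δ0 r=0 q=0 y=0 x=0 clk=0 u=0 v=0 p=0
t14.Δ1 r=0 q=0 y=0 x=0 clk=1 u=0 v=0 p=0
t14.Δ2 r=1 q=0 y=0 x=0 clk=1 u=0 v=0 p=0
t14.Δ3 r=1 q=0 y=0 x=0 clk=1 u=1 v=0 p=1
t14.Δ4 r=1 q=0 y=0 x=1 clk=1 u=1 v=0 p=1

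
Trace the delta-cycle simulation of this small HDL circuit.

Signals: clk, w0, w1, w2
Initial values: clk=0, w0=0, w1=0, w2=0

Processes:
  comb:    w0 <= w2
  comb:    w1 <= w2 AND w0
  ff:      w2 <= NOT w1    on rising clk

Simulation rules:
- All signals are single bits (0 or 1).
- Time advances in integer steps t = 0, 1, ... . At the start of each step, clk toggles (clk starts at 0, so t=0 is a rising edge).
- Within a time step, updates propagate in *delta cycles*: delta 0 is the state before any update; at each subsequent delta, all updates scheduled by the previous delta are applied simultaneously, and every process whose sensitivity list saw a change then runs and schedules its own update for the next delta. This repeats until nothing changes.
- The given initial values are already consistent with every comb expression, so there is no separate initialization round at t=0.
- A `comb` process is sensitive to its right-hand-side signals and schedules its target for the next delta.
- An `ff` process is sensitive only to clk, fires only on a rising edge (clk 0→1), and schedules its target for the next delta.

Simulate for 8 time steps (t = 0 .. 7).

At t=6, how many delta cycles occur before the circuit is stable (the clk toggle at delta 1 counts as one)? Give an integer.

t=0 Δ0: w0=0 clk=0 w2=0 w1=0
  Δ1: clk:0→1
  Δ2: w2:0→1
  Δ3: w0:0→1
  Δ4: w1:0→1
  (4Δ to stable)
t=1 Δ0: w0=1 clk=1 w2=1 w1=1
  Δ1: clk:1→0
  (1Δ to stable)
t=2 Δ0: w0=1 clk=0 w2=1 w1=1
  Δ1: clk:0→1
  Δ2: w2:1→0
  Δ3: w0:1→0, w1:1→0
  (3Δ to stable)
t=3 Δ0: w0=0 clk=1 w2=0 w1=0
  Δ1: clk:1→0
  (1Δ to stable)
t=4 Δ0: w0=0 clk=0 w2=0 w1=0
  Δ1: clk:0→1
  Δ2: w2:0→1
  Δ3: w0:0→1
  Δ4: w1:0→1
  (4Δ to stable)
t=5 Δ0: w0=1 clk=1 w2=1 w1=1
  Δ1: clk:1→0
  (1Δ to stable)
t=6 Δ0: w0=1 clk=0 w2=1 w1=1
  Δ1: clk:0→1
  Δ2: w2:1→0
  Δ3: w0:1→0, w1:1→0
  (3Δ to stable)
t=7 Δ0: w0=0 clk=1 w2=0 w1=0
  Δ1: clk:1→0
  (1Δ to stable)

3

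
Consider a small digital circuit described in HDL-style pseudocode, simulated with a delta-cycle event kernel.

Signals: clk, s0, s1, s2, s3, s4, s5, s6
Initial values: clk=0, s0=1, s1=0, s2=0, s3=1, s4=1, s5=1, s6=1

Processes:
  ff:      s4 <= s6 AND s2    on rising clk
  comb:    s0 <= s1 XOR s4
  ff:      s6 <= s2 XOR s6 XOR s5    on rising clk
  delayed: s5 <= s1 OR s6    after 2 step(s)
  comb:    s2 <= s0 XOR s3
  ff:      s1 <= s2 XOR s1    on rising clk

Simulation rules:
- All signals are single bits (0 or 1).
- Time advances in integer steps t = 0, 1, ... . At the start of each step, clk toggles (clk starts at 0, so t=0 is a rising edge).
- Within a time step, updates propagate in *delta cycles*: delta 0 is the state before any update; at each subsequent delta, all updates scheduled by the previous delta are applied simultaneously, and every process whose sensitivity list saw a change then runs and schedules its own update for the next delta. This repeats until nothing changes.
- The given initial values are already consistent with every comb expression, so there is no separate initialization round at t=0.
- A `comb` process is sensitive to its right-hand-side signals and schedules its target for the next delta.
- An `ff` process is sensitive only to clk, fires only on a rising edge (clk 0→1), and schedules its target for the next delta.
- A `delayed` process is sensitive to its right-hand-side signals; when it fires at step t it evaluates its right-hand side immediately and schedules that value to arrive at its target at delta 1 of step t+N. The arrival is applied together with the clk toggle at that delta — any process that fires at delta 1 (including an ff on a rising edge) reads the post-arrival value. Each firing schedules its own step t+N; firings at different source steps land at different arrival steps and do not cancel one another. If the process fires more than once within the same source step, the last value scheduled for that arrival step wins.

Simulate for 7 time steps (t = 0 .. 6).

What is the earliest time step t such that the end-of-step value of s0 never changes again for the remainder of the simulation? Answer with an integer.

2

[bits: s3,s4,s5,s0,clk,s6,s2,s1]
t=0: Δ0=11110100 Δ1=11111100 Δ2=10111000 Δ3=10101000 Δ4=10101010 | 4Δ
t=1: Δ0=10101010 Δ1=10100010 | 1Δ
t=2: Δ0=10100010 Δ1=10001010 Δ2=10001111 Δ3=10011111 Δ4=10011101 | 4Δ
t=3: Δ0=10011101 Δ1=10010101 | 1Δ
t=4: Δ0=10010101 Δ1=10111101 Δ2=10111001 | 2Δ
t=5: Δ0=10111001 Δ1=10110001 | 1Δ
t=6: Δ0=10110001 Δ1=10111001 Δ2=10111101 | 2Δ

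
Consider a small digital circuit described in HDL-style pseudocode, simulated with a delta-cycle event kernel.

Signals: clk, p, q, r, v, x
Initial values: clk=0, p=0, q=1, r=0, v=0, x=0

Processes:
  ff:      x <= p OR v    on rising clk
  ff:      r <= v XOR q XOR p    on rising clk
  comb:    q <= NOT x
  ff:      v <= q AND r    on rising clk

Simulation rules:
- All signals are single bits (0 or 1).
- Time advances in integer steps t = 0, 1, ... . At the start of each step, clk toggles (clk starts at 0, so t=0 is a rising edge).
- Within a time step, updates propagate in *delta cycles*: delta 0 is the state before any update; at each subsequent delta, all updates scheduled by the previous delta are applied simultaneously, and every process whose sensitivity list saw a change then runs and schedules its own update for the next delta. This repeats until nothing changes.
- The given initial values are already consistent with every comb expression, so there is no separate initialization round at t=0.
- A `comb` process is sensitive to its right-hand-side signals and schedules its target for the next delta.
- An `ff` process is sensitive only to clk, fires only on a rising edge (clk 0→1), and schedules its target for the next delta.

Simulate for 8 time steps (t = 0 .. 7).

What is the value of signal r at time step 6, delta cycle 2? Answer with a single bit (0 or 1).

t0.Δ0 clk=0 r=0 x=0 p=0 v=0 q=1
t0.Δ1 clk=1 r=0 x=0 p=0 v=0 q=1
t0.Δ2 clk=1 r=1 x=0 p=0 v=0 q=1
t1.Δ0 clk=1 r=1 x=0 p=0 v=0 q=1
t1.Δ1 clk=0 r=1 x=0 p=0 v=0 q=1
t2.Δ0 clk=0 r=1 x=0 p=0 v=0 q=1
t2.Δ1 clk=1 r=1 x=0 p=0 v=0 q=1
t2.Δ2 clk=1 r=1 x=0 p=0 v=1 q=1
t3.Δ0 clk=1 r=1 x=0 p=0 v=1 q=1
t3.Δ1 clk=0 r=1 x=0 p=0 v=1 q=1
t4.Δ0 clk=0 r=1 x=0 p=0 v=1 q=1
t4.Δ1 clk=1 r=1 x=0 p=0 v=1 q=1
t4.Δ2 clk=1 r=0 x=1 p=0 v=1 q=1
t4.Δ3 clk=1 r=0 x=1 p=0 v=1 q=0
t5.Δ0 clk=1 r=0 x=1 p=0 v=1 q=0
t5.Δ1 clk=0 r=0 x=1 p=0 v=1 q=0
t6.Δ0 clk=0 r=0 x=1 p=0 v=1 q=0
t6.Δ1 clk=1 r=0 x=1 p=0 v=1 q=0
t6.Δ2 clk=1 r=1 x=1 p=0 v=0 q=0
t7.Δ0 clk=1 r=1 x=1 p=0 v=0 q=0
t7.Δ1 clk=0 r=1 x=1 p=0 v=0 q=0

1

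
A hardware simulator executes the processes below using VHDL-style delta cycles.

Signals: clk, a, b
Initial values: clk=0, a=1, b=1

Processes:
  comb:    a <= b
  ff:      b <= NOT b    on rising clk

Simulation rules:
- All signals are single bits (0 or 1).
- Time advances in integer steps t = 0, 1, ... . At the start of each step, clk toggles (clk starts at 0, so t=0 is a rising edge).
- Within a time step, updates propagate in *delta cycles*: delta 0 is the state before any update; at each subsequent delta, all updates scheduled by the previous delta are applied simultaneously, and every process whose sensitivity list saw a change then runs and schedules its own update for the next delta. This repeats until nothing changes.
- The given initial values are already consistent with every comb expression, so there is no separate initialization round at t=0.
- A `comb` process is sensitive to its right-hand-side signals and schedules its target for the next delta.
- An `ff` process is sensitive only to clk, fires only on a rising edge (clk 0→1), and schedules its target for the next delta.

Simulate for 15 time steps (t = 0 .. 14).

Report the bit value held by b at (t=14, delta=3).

1

t=0 Δ0: clk=0 b=1 a=1
  Δ1: clk:0→1
  Δ2: b:1→0
  Δ3: a:1→0
  (3Δ to stable)
t=1 Δ0: clk=1 b=0 a=0
  Δ1: clk:1→0
  (1Δ to stable)
t=2 Δ0: clk=0 b=0 a=0
  Δ1: clk:0→1
  Δ2: b:0→1
  Δ3: a:0→1
  (3Δ to stable)
t=3 Δ0: clk=1 b=1 a=1
  Δ1: clk:1→0
  (1Δ to stable)
t=4 Δ0: clk=0 b=1 a=1
  Δ1: clk:0→1
  Δ2: b:1→0
  Δ3: a:1→0
  (3Δ to stable)
t=5 Δ0: clk=1 b=0 a=0
  Δ1: clk:1→0
  (1Δ to stable)
t=6 Δ0: clk=0 b=0 a=0
  Δ1: clk:0→1
  Δ2: b:0→1
  Δ3: a:0→1
  (3Δ to stable)
t=7 Δ0: clk=1 b=1 a=1
  Δ1: clk:1→0
  (1Δ to stable)
t=8 Δ0: clk=0 b=1 a=1
  Δ1: clk:0→1
  Δ2: b:1→0
  Δ3: a:1→0
  (3Δ to stable)
t=9 Δ0: clk=1 b=0 a=0
  Δ1: clk:1→0
  (1Δ to stable)
t=10 Δ0: clk=0 b=0 a=0
  Δ1: clk:0→1
  Δ2: b:0→1
  Δ3: a:0→1
  (3Δ to stable)
t=11 Δ0: clk=1 b=1 a=1
  Δ1: clk:1→0
  (1Δ to stable)
t=12 Δ0: clk=0 b=1 a=1
  Δ1: clk:0→1
  Δ2: b:1→0
  Δ3: a:1→0
  (3Δ to stable)
t=13 Δ0: clk=1 b=0 a=0
  Δ1: clk:1→0
  (1Δ to stable)
t=14 Δ0: clk=0 b=0 a=0
  Δ1: clk:0→1
  Δ2: b:0→1
  Δ3: a:0→1
  (3Δ to stable)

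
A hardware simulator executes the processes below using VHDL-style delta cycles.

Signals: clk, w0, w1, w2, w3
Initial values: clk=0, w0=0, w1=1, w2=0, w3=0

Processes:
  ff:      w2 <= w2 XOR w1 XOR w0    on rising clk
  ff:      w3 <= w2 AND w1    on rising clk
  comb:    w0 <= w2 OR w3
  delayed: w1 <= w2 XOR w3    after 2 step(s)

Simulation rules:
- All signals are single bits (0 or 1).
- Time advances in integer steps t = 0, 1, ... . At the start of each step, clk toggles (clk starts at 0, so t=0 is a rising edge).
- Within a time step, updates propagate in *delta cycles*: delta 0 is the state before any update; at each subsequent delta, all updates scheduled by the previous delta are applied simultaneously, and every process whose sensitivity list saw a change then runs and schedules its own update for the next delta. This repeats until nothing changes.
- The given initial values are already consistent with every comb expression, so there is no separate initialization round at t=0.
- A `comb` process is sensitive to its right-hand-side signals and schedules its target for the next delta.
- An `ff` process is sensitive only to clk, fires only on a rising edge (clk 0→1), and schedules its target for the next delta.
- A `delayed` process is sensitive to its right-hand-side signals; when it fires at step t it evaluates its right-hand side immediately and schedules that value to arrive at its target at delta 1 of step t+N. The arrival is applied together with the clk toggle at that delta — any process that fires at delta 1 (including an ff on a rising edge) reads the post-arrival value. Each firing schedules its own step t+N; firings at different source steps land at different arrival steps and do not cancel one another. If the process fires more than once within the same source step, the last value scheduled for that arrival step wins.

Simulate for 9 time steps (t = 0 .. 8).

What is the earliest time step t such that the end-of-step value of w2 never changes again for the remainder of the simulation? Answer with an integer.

4

t=0 Δ0: w0=0 clk=0 w3=0 w2=0 w1=1
  Δ1: clk:0→1
  Δ2: w2:0→1
  Δ3: w0:0→1
  (3Δ to stable)
t=1 Δ0: w0=1 clk=1 w3=0 w2=1 w1=1
  Δ1: clk:1→0
  (1Δ to stable)
t=2 Δ0: w0=1 clk=0 w3=0 w2=1 w1=1
  Δ1: clk:0→1
  Δ2: w3:0→1
  (2Δ to stable)
t=3 Δ0: w0=1 clk=1 w3=1 w2=1 w1=1
  Δ1: clk:1→0
  (1Δ to stable)
t=4 Δ0: w0=1 clk=0 w3=1 w2=1 w1=1
  Δ1: clk:0→1, w1:1→0
  Δ2: w3:1→0, w2:1→0
  Δ3: w0:1→0
  (3Δ to stable)
t=5 Δ0: w0=0 clk=1 w3=0 w2=0 w1=0
  Δ1: clk:1→0
  (1Δ to stable)
t=6 Δ0: w0=0 clk=0 w3=0 w2=0 w1=0
  Δ1: clk:0→1
  (1Δ to stable)
t=7 Δ0: w0=0 clk=1 w3=0 w2=0 w1=0
  Δ1: clk:1→0
  (1Δ to stable)
t=8 Δ0: w0=0 clk=0 w3=0 w2=0 w1=0
  Δ1: clk:0→1
  (1Δ to stable)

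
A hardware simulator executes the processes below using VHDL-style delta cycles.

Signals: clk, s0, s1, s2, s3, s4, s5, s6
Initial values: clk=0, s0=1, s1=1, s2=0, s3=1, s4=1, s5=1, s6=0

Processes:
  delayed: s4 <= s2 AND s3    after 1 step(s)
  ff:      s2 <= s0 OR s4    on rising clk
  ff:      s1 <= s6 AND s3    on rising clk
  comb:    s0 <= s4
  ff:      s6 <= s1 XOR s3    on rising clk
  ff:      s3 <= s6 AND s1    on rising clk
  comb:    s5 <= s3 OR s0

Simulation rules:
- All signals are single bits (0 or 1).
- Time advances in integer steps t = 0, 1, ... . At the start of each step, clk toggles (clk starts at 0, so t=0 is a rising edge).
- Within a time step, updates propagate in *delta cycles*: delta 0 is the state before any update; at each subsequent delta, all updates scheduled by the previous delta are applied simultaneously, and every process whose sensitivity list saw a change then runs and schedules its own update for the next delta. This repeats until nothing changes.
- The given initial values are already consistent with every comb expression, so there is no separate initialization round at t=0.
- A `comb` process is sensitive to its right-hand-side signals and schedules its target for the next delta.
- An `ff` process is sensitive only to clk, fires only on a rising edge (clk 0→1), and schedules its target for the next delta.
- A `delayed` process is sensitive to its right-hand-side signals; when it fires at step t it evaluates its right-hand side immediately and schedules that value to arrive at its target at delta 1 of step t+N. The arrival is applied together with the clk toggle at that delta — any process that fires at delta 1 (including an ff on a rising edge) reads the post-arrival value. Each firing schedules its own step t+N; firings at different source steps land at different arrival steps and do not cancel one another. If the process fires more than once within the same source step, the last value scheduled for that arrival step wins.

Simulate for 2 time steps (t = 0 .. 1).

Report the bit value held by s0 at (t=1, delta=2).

[bits: s5,s2,s3,s0,s4,s6,clk,s1]
t=0: Δ0=10111001 Δ1=10111011 Δ2=11011010 | 2Δ
t=1: Δ0=11011010 Δ1=11010000 Δ2=11000000 Δ3=01000000 | 3Δ

0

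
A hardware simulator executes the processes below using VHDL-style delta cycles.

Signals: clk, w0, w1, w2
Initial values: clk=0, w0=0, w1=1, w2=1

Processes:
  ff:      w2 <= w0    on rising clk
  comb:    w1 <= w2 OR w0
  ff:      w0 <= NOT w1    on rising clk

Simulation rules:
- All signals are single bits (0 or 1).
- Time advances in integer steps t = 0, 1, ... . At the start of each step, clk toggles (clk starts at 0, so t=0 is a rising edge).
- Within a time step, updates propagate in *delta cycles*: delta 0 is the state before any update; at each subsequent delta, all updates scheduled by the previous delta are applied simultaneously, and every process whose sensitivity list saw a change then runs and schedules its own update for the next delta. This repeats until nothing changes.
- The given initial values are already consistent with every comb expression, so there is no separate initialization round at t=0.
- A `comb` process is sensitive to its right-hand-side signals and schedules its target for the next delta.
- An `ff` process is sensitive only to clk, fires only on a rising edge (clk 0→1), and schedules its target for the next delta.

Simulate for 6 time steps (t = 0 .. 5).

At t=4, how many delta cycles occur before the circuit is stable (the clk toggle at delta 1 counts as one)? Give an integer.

2

[bits: clk,w0,w2,w1]
t=0: Δ0=0011 Δ1=1011 Δ2=1001 Δ3=1000 | 3Δ
t=1: Δ0=1000 Δ1=0000 | 1Δ
t=2: Δ0=0000 Δ1=1000 Δ2=1100 Δ3=1101 | 3Δ
t=3: Δ0=1101 Δ1=0101 | 1Δ
t=4: Δ0=0101 Δ1=1101 Δ2=1011 | 2Δ
t=5: Δ0=1011 Δ1=0011 | 1Δ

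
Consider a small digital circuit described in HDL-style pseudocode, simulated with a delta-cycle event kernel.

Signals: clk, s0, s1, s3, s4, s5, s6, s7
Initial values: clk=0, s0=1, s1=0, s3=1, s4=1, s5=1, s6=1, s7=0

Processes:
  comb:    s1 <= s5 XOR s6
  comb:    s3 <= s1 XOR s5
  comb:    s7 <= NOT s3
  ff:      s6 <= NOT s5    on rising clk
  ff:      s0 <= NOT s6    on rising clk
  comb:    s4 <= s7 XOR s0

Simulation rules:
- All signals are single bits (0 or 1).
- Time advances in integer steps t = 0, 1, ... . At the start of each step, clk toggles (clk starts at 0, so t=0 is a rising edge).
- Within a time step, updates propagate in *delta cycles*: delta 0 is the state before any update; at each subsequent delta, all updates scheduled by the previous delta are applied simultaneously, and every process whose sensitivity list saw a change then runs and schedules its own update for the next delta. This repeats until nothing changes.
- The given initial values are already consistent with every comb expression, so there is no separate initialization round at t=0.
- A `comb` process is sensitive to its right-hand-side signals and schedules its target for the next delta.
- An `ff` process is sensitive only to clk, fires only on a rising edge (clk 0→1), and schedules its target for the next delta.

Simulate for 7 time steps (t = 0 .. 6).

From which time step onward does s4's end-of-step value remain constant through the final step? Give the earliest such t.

2

[bits: s7,s4,clk,s6,s1,s5,s0,s3]
t=0: Δ0=01010111 Δ1=01110111 Δ2=01100101 Δ3=00101101 Δ4=00101100 Δ5=10101100 Δ6=11101100 | 6Δ
t=1: Δ0=11101100 Δ1=11001100 | 1Δ
t=2: Δ0=11001100 Δ1=11101100 Δ2=11101110 Δ3=10101110 | 3Δ
t=3: Δ0=10101110 Δ1=10001110 | 1Δ
t=4: Δ0=10001110 Δ1=10101110 | 1Δ
t=5: Δ0=10101110 Δ1=10001110 | 1Δ
t=6: Δ0=10001110 Δ1=10101110 | 1Δ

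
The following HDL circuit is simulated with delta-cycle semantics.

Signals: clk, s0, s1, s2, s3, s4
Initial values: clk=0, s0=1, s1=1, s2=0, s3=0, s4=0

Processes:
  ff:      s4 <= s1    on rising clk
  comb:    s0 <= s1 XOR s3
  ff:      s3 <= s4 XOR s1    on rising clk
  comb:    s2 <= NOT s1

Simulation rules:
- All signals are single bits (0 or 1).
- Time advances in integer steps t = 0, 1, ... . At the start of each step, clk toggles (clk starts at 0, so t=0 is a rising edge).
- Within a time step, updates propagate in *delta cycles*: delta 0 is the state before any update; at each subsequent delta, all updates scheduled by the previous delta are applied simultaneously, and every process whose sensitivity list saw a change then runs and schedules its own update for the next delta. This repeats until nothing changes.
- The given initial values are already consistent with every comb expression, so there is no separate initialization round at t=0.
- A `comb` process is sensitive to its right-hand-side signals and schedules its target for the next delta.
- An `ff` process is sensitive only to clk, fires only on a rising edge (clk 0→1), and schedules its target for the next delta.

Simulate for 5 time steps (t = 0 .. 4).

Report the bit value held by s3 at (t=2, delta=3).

[bits: s4,s2,clk,s0,s3,s1]
t=0: Δ0=000101 Δ1=001101 Δ2=101111 Δ3=101011 | 3Δ
t=1: Δ0=101011 Δ1=100011 | 1Δ
t=2: Δ0=100011 Δ1=101011 Δ2=101001 Δ3=101101 | 3Δ
t=3: Δ0=101101 Δ1=100101 | 1Δ
t=4: Δ0=100101 Δ1=101101 | 1Δ

0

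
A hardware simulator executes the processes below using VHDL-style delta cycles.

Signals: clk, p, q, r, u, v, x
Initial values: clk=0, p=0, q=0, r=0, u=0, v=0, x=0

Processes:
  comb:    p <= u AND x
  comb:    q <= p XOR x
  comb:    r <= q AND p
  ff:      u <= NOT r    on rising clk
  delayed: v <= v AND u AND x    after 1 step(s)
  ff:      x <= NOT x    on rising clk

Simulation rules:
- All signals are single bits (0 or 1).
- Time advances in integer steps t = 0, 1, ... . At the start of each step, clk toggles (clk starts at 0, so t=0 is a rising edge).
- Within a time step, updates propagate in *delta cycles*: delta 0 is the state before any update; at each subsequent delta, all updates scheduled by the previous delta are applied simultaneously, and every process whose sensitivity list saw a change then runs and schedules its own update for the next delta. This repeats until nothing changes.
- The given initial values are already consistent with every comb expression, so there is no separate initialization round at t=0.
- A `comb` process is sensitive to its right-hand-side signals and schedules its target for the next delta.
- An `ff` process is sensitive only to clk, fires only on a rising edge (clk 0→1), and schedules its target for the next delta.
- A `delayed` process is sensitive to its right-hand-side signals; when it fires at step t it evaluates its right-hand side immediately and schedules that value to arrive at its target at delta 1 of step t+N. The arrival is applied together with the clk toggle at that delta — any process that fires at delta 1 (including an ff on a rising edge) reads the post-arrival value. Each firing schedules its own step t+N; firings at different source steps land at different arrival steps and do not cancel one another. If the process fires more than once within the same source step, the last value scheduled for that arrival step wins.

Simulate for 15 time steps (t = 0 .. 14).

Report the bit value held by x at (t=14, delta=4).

t0.Δ0 u=0 q=0 clk=0 x=0 r=0 p=0 v=0
t0.Δ1 u=0 q=0 clk=1 x=0 r=0 p=0 v=0
t0.Δ2 u=1 q=0 clk=1 x=1 r=0 p=0 v=0
t0.Δ3 u=1 q=1 clk=1 x=1 r=0 p=1 v=0
t0.Δ4 u=1 q=0 clk=1 x=1 r=1 p=1 v=0
t0.Δ5 u=1 q=0 clk=1 x=1 r=0 p=1 v=0
t1.Δ0 u=1 q=0 clk=1 x=1 r=0 p=1 v=0
t1.Δ1 u=1 q=0 clk=0 x=1 r=0 p=1 v=0
t2.Δ0 u=1 q=0 clk=0 x=1 r=0 p=1 v=0
t2.Δ1 u=1 q=0 clk=1 x=1 r=0 p=1 v=0
t2.Δ2 u=1 q=0 clk=1 x=0 r=0 p=1 v=0
t2.Δ3 u=1 q=1 clk=1 x=0 r=0 p=0 v=0
t2.Δ4 u=1 q=0 clk=1 x=0 r=0 p=0 v=0
t3.Δ0 u=1 q=0 clk=1 x=0 r=0 p=0 v=0
t3.Δ1 u=1 q=0 clk=0 x=0 r=0 p=0 v=0
t4.Δ0 u=1 q=0 clk=0 x=0 r=0 p=0 v=0
t4.Δ1 u=1 q=0 clk=1 x=0 r=0 p=0 v=0
t4.Δ2 u=1 q=0 clk=1 x=1 r=0 p=0 v=0
t4.Δ3 u=1 q=1 clk=1 x=1 r=0 p=1 v=0
t4.Δ4 u=1 q=0 clk=1 x=1 r=1 p=1 v=0
t4.Δ5 u=1 q=0 clk=1 x=1 r=0 p=1 v=0
t5.Δ0 u=1 q=0 clk=1 x=1 r=0 p=1 v=0
t5.Δ1 u=1 q=0 clk=0 x=1 r=0 p=1 v=0
t6.Δ0 u=1 q=0 clk=0 x=1 r=0 p=1 v=0
t6.Δ1 u=1 q=0 clk=1 x=1 r=0 p=1 v=0
t6.Δ2 u=1 q=0 clk=1 x=0 r=0 p=1 v=0
t6.Δ3 u=1 q=1 clk=1 x=0 r=0 p=0 v=0
t6.Δ4 u=1 q=0 clk=1 x=0 r=0 p=0 v=0
t7.Δ0 u=1 q=0 clk=1 x=0 r=0 p=0 v=0
t7.Δ1 u=1 q=0 clk=0 x=0 r=0 p=0 v=0
t8.Δ0 u=1 q=0 clk=0 x=0 r=0 p=0 v=0
t8.Δ1 u=1 q=0 clk=1 x=0 r=0 p=0 v=0
t8.Δ2 u=1 q=0 clk=1 x=1 r=0 p=0 v=0
t8.Δ3 u=1 q=1 clk=1 x=1 r=0 p=1 v=0
t8.Δ4 u=1 q=0 clk=1 x=1 r=1 p=1 v=0
t8.Δ5 u=1 q=0 clk=1 x=1 r=0 p=1 v=0
t9.Δ0 u=1 q=0 clk=1 x=1 r=0 p=1 v=0
t9.Δ1 u=1 q=0 clk=0 x=1 r=0 p=1 v=0
t10.Δ0 u=1 q=0 clk=0 x=1 r=0 p=1 v=0
t10.Δ1 u=1 q=0 clk=1 x=1 r=0 p=1 v=0
t10.Δ2 u=1 q=0 clk=1 x=0 r=0 p=1 v=0
t10.Δ3 u=1 q=1 clk=1 x=0 r=0 p=0 v=0
t10.Δ4 u=1 q=0 clk=1 x=0 r=0 p=0 v=0
t11.Δ0 u=1 q=0 clk=1 x=0 r=0 p=0 v=0
t11.Δ1 u=1 q=0 clk=0 x=0 r=0 p=0 v=0
t12.Δ0 u=1 q=0 clk=0 x=0 r=0 p=0 v=0
t12.Δ1 u=1 q=0 clk=1 x=0 r=0 p=0 v=0
t12.Δ2 u=1 q=0 clk=1 x=1 r=0 p=0 v=0
t12.Δ3 u=1 q=1 clk=1 x=1 r=0 p=1 v=0
t12.Δ4 u=1 q=0 clk=1 x=1 r=1 p=1 v=0
t12.Δ5 u=1 q=0 clk=1 x=1 r=0 p=1 v=0
t13.Δ0 u=1 q=0 clk=1 x=1 r=0 p=1 v=0
t13.Δ1 u=1 q=0 clk=0 x=1 r=0 p=1 v=0
t14.Δ0 u=1 q=0 clk=0 x=1 r=0 p=1 v=0
t14.Δ1 u=1 q=0 clk=1 x=1 r=0 p=1 v=0
t14.Δ2 u=1 q=0 clk=1 x=0 r=0 p=1 v=0
t14.Δ3 u=1 q=1 clk=1 x=0 r=0 p=0 v=0
t14.Δ4 u=1 q=0 clk=1 x=0 r=0 p=0 v=0

0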